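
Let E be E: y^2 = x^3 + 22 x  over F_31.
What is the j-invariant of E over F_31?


Delta = -16(4 a^3 + 27 b^2) mod 31 = 1
-1728 * (4 a)^3 = -1728 * (4*22)^3 mod 31 = 23
j = 23 * 1^(-1) mod 31 = 23

j = 23 (mod 31)


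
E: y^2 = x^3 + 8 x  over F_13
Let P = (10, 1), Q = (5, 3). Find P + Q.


P != Q, so use the chord formula.
s = (y2 - y1) / (x2 - x1) = (2) / (8) mod 13 = 10
x3 = s^2 - x1 - x2 mod 13 = 10^2 - 10 - 5 = 7
y3 = s (x1 - x3) - y1 mod 13 = 10 * (10 - 7) - 1 = 3

P + Q = (7, 3)


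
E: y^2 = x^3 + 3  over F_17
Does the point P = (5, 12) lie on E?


Check whether y^2 = x^3 + 0 x + 3 (mod 17) for (x, y) = (5, 12).
LHS: y^2 = 12^2 mod 17 = 8
RHS: x^3 + 0 x + 3 = 5^3 + 0*5 + 3 mod 17 = 9
LHS != RHS

No, not on the curve


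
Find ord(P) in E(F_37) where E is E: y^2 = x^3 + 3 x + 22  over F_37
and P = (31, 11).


Compute successive multiples of P until we hit O:
  1P = (31, 11)
  2P = (12, 26)
  3P = (6, 16)
  4P = (3, 13)
  5P = (30, 18)
  6P = (25, 21)
  7P = (29, 35)
  8P = (10, 33)
  ... (continuing to 47P)
  47P = O

ord(P) = 47


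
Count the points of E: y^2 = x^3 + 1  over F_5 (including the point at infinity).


For each x in F_5, count y with y^2 = x^3 + 0 x + 1 mod 5:
  x = 0: RHS = 1, y in [1, 4]  -> 2 point(s)
  x = 2: RHS = 4, y in [2, 3]  -> 2 point(s)
  x = 4: RHS = 0, y in [0]  -> 1 point(s)
Affine points: 5. Add the point at infinity: total = 6.

#E(F_5) = 6


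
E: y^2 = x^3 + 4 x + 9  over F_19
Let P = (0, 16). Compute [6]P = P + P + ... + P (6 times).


k = 6 = 110_2 (binary, LSB first: 011)
Double-and-add from P = (0, 16):
  bit 0 = 0: acc unchanged = O
  bit 1 = 1: acc = O + (11, 4) = (11, 4)
  bit 2 = 1: acc = (11, 4) + (13, 4) = (14, 15)

6P = (14, 15)


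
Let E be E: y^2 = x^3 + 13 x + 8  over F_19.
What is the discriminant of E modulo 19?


4 a^3 + 27 b^2 = 4*13^3 + 27*8^2 = 8788 + 1728 = 10516
Delta = -16 * (10516) = -168256
Delta mod 19 = 8

Delta = 8 (mod 19)


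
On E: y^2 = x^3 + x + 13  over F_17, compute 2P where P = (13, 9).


Doubling: s = (3 x1^2 + a) / (2 y1)
s = (3*13^2 + 1) / (2*9) mod 17 = 15
x3 = s^2 - 2 x1 mod 17 = 15^2 - 2*13 = 12
y3 = s (x1 - x3) - y1 mod 17 = 15 * (13 - 12) - 9 = 6

2P = (12, 6)


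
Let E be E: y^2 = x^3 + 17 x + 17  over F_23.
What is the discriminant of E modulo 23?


4 a^3 + 27 b^2 = 4*17^3 + 27*17^2 = 19652 + 7803 = 27455
Delta = -16 * (27455) = -439280
Delta mod 23 = 20

Delta = 20 (mod 23)


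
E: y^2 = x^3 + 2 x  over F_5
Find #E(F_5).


For each x in F_5, count y with y^2 = x^3 + 2 x + 0 mod 5:
  x = 0: RHS = 0, y in [0]  -> 1 point(s)
Affine points: 1. Add the point at infinity: total = 2.

#E(F_5) = 2


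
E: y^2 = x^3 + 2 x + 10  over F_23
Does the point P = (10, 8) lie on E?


Check whether y^2 = x^3 + 2 x + 10 (mod 23) for (x, y) = (10, 8).
LHS: y^2 = 8^2 mod 23 = 18
RHS: x^3 + 2 x + 10 = 10^3 + 2*10 + 10 mod 23 = 18
LHS = RHS

Yes, on the curve


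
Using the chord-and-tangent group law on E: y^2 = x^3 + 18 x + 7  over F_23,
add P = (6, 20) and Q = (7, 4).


P != Q, so use the chord formula.
s = (y2 - y1) / (x2 - x1) = (7) / (1) mod 23 = 7
x3 = s^2 - x1 - x2 mod 23 = 7^2 - 6 - 7 = 13
y3 = s (x1 - x3) - y1 mod 23 = 7 * (6 - 13) - 20 = 0

P + Q = (13, 0)


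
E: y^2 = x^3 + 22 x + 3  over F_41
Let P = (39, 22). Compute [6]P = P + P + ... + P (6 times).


k = 6 = 110_2 (binary, LSB first: 011)
Double-and-add from P = (39, 22):
  bit 0 = 0: acc unchanged = O
  bit 1 = 1: acc = O + (14, 29) = (14, 29)
  bit 2 = 1: acc = (14, 29) + (5, 19) = (4, 14)

6P = (4, 14)


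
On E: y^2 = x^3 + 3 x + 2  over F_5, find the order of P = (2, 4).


Compute successive multiples of P until we hit O:
  1P = (2, 4)
  2P = (1, 1)
  3P = (1, 4)
  4P = (2, 1)
  5P = O

ord(P) = 5


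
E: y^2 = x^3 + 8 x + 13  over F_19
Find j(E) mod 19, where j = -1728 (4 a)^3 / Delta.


Delta = -16(4 a^3 + 27 b^2) mod 19 = 16
-1728 * (4 a)^3 = -1728 * (4*8)^3 mod 19 = 12
j = 12 * 16^(-1) mod 19 = 15

j = 15 (mod 19)


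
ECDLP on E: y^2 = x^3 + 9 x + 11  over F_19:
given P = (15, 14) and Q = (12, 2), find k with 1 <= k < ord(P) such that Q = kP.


Enumerate multiples of P until we hit Q = (12, 2):
  1P = (15, 14)
  2P = (8, 5)
  3P = (12, 17)
  4P = (12, 2)
Match found at i = 4.

k = 4


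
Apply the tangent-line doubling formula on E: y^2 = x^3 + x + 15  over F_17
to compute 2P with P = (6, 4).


Doubling: s = (3 x1^2 + a) / (2 y1)
s = (3*6^2 + 1) / (2*4) mod 17 = 3
x3 = s^2 - 2 x1 mod 17 = 3^2 - 2*6 = 14
y3 = s (x1 - x3) - y1 mod 17 = 3 * (6 - 14) - 4 = 6

2P = (14, 6)


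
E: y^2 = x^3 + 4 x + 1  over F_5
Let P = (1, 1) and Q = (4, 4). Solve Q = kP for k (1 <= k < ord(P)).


Enumerate multiples of P until we hit Q = (4, 4):
  1P = (1, 1)
  2P = (4, 1)
  3P = (0, 4)
  4P = (3, 0)
  5P = (0, 1)
  6P = (4, 4)
Match found at i = 6.

k = 6


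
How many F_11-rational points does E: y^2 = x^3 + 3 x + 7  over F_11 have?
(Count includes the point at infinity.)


For each x in F_11, count y with y^2 = x^3 + 3 x + 7 mod 11:
  x = 1: RHS = 0, y in [0]  -> 1 point(s)
  x = 5: RHS = 4, y in [2, 9]  -> 2 point(s)
  x = 8: RHS = 4, y in [2, 9]  -> 2 point(s)
  x = 9: RHS = 4, y in [2, 9]  -> 2 point(s)
  x = 10: RHS = 3, y in [5, 6]  -> 2 point(s)
Affine points: 9. Add the point at infinity: total = 10.

#E(F_11) = 10


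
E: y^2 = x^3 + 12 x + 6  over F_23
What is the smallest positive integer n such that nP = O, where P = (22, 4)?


Compute successive multiples of P until we hit O:
  1P = (22, 4)
  2P = (3, 0)
  3P = (22, 19)
  4P = O

ord(P) = 4


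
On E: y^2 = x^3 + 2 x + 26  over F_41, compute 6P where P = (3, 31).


k = 6 = 110_2 (binary, LSB first: 011)
Double-and-add from P = (3, 31):
  bit 0 = 0: acc unchanged = O
  bit 1 = 1: acc = O + (37, 6) = (37, 6)
  bit 2 = 1: acc = (37, 6) + (6, 7) = (14, 25)

6P = (14, 25)


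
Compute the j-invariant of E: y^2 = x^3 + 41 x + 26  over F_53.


Delta = -16(4 a^3 + 27 b^2) mod 53 = 32
-1728 * (4 a)^3 = -1728 * (4*41)^3 mod 53 = 28
j = 28 * 32^(-1) mod 53 = 34

j = 34 (mod 53)


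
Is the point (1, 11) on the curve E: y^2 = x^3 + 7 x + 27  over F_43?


Check whether y^2 = x^3 + 7 x + 27 (mod 43) for (x, y) = (1, 11).
LHS: y^2 = 11^2 mod 43 = 35
RHS: x^3 + 7 x + 27 = 1^3 + 7*1 + 27 mod 43 = 35
LHS = RHS

Yes, on the curve


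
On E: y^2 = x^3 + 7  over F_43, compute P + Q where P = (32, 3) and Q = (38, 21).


P != Q, so use the chord formula.
s = (y2 - y1) / (x2 - x1) = (18) / (6) mod 43 = 3
x3 = s^2 - x1 - x2 mod 43 = 3^2 - 32 - 38 = 25
y3 = s (x1 - x3) - y1 mod 43 = 3 * (32 - 25) - 3 = 18

P + Q = (25, 18)


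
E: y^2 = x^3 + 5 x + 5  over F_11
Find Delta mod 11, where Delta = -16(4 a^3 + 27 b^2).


4 a^3 + 27 b^2 = 4*5^3 + 27*5^2 = 500 + 675 = 1175
Delta = -16 * (1175) = -18800
Delta mod 11 = 10

Delta = 10 (mod 11)


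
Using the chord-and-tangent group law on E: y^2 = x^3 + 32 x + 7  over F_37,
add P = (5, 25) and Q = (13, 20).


P != Q, so use the chord formula.
s = (y2 - y1) / (x2 - x1) = (32) / (8) mod 37 = 4
x3 = s^2 - x1 - x2 mod 37 = 4^2 - 5 - 13 = 35
y3 = s (x1 - x3) - y1 mod 37 = 4 * (5 - 35) - 25 = 3

P + Q = (35, 3)


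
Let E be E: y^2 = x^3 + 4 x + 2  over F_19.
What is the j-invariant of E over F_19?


Delta = -16(4 a^3 + 27 b^2) mod 19 = 9
-1728 * (4 a)^3 = -1728 * (4*4)^3 mod 19 = 11
j = 11 * 9^(-1) mod 19 = 16

j = 16 (mod 19)


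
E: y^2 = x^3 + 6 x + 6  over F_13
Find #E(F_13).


For each x in F_13, count y with y^2 = x^3 + 6 x + 6 mod 13:
  x = 1: RHS = 0, y in [0]  -> 1 point(s)
  x = 2: RHS = 0, y in [0]  -> 1 point(s)
  x = 3: RHS = 12, y in [5, 8]  -> 2 point(s)
  x = 4: RHS = 3, y in [4, 9]  -> 2 point(s)
  x = 7: RHS = 1, y in [1, 12]  -> 2 point(s)
  x = 9: RHS = 9, y in [3, 10]  -> 2 point(s)
  x = 10: RHS = 0, y in [0]  -> 1 point(s)
  x = 11: RHS = 12, y in [5, 8]  -> 2 point(s)
  x = 12: RHS = 12, y in [5, 8]  -> 2 point(s)
Affine points: 15. Add the point at infinity: total = 16.

#E(F_13) = 16


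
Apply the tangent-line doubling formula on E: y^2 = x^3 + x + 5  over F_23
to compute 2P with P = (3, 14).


Doubling: s = (3 x1^2 + a) / (2 y1)
s = (3*3^2 + 1) / (2*14) mod 23 = 1
x3 = s^2 - 2 x1 mod 23 = 1^2 - 2*3 = 18
y3 = s (x1 - x3) - y1 mod 23 = 1 * (3 - 18) - 14 = 17

2P = (18, 17)


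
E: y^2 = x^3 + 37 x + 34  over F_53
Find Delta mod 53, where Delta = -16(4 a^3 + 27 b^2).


4 a^3 + 27 b^2 = 4*37^3 + 27*34^2 = 202612 + 31212 = 233824
Delta = -16 * (233824) = -3741184
Delta mod 53 = 33

Delta = 33 (mod 53)


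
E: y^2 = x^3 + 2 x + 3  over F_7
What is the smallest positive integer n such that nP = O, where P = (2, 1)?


Compute successive multiples of P until we hit O:
  1P = (2, 1)
  2P = (3, 6)
  3P = (6, 0)
  4P = (3, 1)
  5P = (2, 6)
  6P = O

ord(P) = 6


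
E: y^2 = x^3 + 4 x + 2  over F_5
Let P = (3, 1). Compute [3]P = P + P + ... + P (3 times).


k = 3 = 11_2 (binary, LSB first: 11)
Double-and-add from P = (3, 1):
  bit 0 = 1: acc = O + (3, 1) = (3, 1)
  bit 1 = 1: acc = (3, 1) + (3, 4) = O

3P = O


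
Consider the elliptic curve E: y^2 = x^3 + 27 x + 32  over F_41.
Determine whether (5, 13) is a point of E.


Check whether y^2 = x^3 + 27 x + 32 (mod 41) for (x, y) = (5, 13).
LHS: y^2 = 13^2 mod 41 = 5
RHS: x^3 + 27 x + 32 = 5^3 + 27*5 + 32 mod 41 = 5
LHS = RHS

Yes, on the curve


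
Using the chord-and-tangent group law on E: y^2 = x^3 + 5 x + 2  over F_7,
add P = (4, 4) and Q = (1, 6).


P != Q, so use the chord formula.
s = (y2 - y1) / (x2 - x1) = (2) / (4) mod 7 = 4
x3 = s^2 - x1 - x2 mod 7 = 4^2 - 4 - 1 = 4
y3 = s (x1 - x3) - y1 mod 7 = 4 * (4 - 4) - 4 = 3

P + Q = (4, 3)


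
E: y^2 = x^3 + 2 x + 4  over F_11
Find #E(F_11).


For each x in F_11, count y with y^2 = x^3 + 2 x + 4 mod 11:
  x = 0: RHS = 4, y in [2, 9]  -> 2 point(s)
  x = 2: RHS = 5, y in [4, 7]  -> 2 point(s)
  x = 3: RHS = 4, y in [2, 9]  -> 2 point(s)
  x = 6: RHS = 1, y in [1, 10]  -> 2 point(s)
  x = 7: RHS = 9, y in [3, 8]  -> 2 point(s)
  x = 8: RHS = 4, y in [2, 9]  -> 2 point(s)
  x = 9: RHS = 3, y in [5, 6]  -> 2 point(s)
  x = 10: RHS = 1, y in [1, 10]  -> 2 point(s)
Affine points: 16. Add the point at infinity: total = 17.

#E(F_11) = 17


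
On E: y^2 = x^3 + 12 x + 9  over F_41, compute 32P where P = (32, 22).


k = 32 = 100000_2 (binary, LSB first: 000001)
Double-and-add from P = (32, 22):
  bit 0 = 0: acc unchanged = O
  bit 1 = 0: acc unchanged = O
  bit 2 = 0: acc unchanged = O
  bit 3 = 0: acc unchanged = O
  bit 4 = 0: acc unchanged = O
  bit 5 = 1: acc = O + (33, 37) = (33, 37)

32P = (33, 37)


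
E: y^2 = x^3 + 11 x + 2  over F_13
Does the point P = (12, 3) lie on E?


Check whether y^2 = x^3 + 11 x + 2 (mod 13) for (x, y) = (12, 3).
LHS: y^2 = 3^2 mod 13 = 9
RHS: x^3 + 11 x + 2 = 12^3 + 11*12 + 2 mod 13 = 3
LHS != RHS

No, not on the curve


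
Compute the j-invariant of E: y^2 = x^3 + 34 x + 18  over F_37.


Delta = -16(4 a^3 + 27 b^2) mod 37 = 29
-1728 * (4 a)^3 = -1728 * (4*34)^3 mod 37 = 10
j = 10 * 29^(-1) mod 37 = 8

j = 8 (mod 37)


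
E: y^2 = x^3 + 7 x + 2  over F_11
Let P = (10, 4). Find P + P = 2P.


Doubling: s = (3 x1^2 + a) / (2 y1)
s = (3*10^2 + 7) / (2*4) mod 11 = 4
x3 = s^2 - 2 x1 mod 11 = 4^2 - 2*10 = 7
y3 = s (x1 - x3) - y1 mod 11 = 4 * (10 - 7) - 4 = 8

2P = (7, 8)


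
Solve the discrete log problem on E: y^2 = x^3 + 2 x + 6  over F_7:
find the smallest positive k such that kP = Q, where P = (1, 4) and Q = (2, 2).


Enumerate multiples of P until we hit Q = (2, 2):
  1P = (1, 4)
  2P = (2, 5)
  3P = (5, 6)
  4P = (3, 2)
  5P = (4, 6)
  6P = (4, 1)
  7P = (3, 5)
  8P = (5, 1)
  9P = (2, 2)
Match found at i = 9.

k = 9


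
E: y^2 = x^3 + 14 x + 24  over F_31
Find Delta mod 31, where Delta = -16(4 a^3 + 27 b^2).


4 a^3 + 27 b^2 = 4*14^3 + 27*24^2 = 10976 + 15552 = 26528
Delta = -16 * (26528) = -424448
Delta mod 31 = 4

Delta = 4 (mod 31)


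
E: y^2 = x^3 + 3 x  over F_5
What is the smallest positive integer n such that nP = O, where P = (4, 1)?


Compute successive multiples of P until we hit O:
  1P = (4, 1)
  2P = (1, 3)
  3P = (1, 2)
  4P = (4, 4)
  5P = O

ord(P) = 5


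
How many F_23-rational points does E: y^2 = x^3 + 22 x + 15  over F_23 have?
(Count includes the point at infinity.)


For each x in F_23, count y with y^2 = x^3 + 22 x + 15 mod 23:
  x = 3: RHS = 16, y in [4, 19]  -> 2 point(s)
  x = 4: RHS = 6, y in [11, 12]  -> 2 point(s)
  x = 6: RHS = 18, y in [8, 15]  -> 2 point(s)
  x = 7: RHS = 6, y in [11, 12]  -> 2 point(s)
  x = 8: RHS = 13, y in [6, 17]  -> 2 point(s)
  x = 10: RHS = 16, y in [4, 19]  -> 2 point(s)
  x = 11: RHS = 1, y in [1, 22]  -> 2 point(s)
  x = 12: RHS = 6, y in [11, 12]  -> 2 point(s)
  x = 14: RHS = 8, y in [10, 13]  -> 2 point(s)
  x = 16: RHS = 1, y in [1, 22]  -> 2 point(s)
  x = 17: RHS = 12, y in [9, 14]  -> 2 point(s)
  x = 19: RHS = 1, y in [1, 22]  -> 2 point(s)
  x = 21: RHS = 9, y in [3, 20]  -> 2 point(s)
Affine points: 26. Add the point at infinity: total = 27.

#E(F_23) = 27


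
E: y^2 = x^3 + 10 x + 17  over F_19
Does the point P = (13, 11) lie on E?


Check whether y^2 = x^3 + 10 x + 17 (mod 19) for (x, y) = (13, 11).
LHS: y^2 = 11^2 mod 19 = 7
RHS: x^3 + 10 x + 17 = 13^3 + 10*13 + 17 mod 19 = 7
LHS = RHS

Yes, on the curve


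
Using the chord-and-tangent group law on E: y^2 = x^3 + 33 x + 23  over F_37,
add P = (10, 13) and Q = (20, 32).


P != Q, so use the chord formula.
s = (y2 - y1) / (x2 - x1) = (19) / (10) mod 37 = 13
x3 = s^2 - x1 - x2 mod 37 = 13^2 - 10 - 20 = 28
y3 = s (x1 - x3) - y1 mod 37 = 13 * (10 - 28) - 13 = 12

P + Q = (28, 12)


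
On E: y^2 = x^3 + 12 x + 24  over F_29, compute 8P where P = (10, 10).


k = 8 = 1000_2 (binary, LSB first: 0001)
Double-and-add from P = (10, 10):
  bit 0 = 0: acc unchanged = O
  bit 1 = 0: acc unchanged = O
  bit 2 = 0: acc unchanged = O
  bit 3 = 1: acc = O + (9, 22) = (9, 22)

8P = (9, 22)


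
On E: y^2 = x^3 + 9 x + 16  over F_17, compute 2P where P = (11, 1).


Doubling: s = (3 x1^2 + a) / (2 y1)
s = (3*11^2 + 9) / (2*1) mod 17 = 16
x3 = s^2 - 2 x1 mod 17 = 16^2 - 2*11 = 13
y3 = s (x1 - x3) - y1 mod 17 = 16 * (11 - 13) - 1 = 1

2P = (13, 1)


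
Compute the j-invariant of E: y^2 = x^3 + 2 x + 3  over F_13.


Delta = -16(4 a^3 + 27 b^2) mod 13 = 7
-1728 * (4 a)^3 = -1728 * (4*2)^3 mod 13 = 5
j = 5 * 7^(-1) mod 13 = 10

j = 10 (mod 13)


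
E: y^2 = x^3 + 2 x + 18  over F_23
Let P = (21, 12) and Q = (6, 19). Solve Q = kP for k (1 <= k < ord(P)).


Enumerate multiples of P until we hit Q = (6, 19):
  1P = (21, 12)
  2P = (16, 12)
  3P = (9, 11)
  4P = (20, 13)
  5P = (6, 19)
Match found at i = 5.

k = 5


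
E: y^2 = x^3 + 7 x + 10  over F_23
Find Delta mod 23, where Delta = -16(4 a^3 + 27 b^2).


4 a^3 + 27 b^2 = 4*7^3 + 27*10^2 = 1372 + 2700 = 4072
Delta = -16 * (4072) = -65152
Delta mod 23 = 7

Delta = 7 (mod 23)


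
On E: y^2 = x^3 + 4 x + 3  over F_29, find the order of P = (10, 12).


Compute successive multiples of P until we hit O:
  1P = (10, 12)
  2P = (18, 22)
  3P = (8, 5)
  4P = (16, 25)
  5P = (23, 13)
  6P = (19, 23)
  7P = (4, 5)
  8P = (22, 3)
  ... (continuing to 27P)
  27P = O

ord(P) = 27


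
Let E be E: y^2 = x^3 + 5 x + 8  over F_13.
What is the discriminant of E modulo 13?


4 a^3 + 27 b^2 = 4*5^3 + 27*8^2 = 500 + 1728 = 2228
Delta = -16 * (2228) = -35648
Delta mod 13 = 11

Delta = 11 (mod 13)


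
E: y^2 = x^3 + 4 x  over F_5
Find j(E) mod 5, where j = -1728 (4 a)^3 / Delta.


Delta = -16(4 a^3 + 27 b^2) mod 5 = 4
-1728 * (4 a)^3 = -1728 * (4*4)^3 mod 5 = 2
j = 2 * 4^(-1) mod 5 = 3

j = 3 (mod 5)


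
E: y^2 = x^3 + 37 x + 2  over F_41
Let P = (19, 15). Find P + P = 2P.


Doubling: s = (3 x1^2 + a) / (2 y1)
s = (3*19^2 + 37) / (2*15) mod 41 = 10
x3 = s^2 - 2 x1 mod 41 = 10^2 - 2*19 = 21
y3 = s (x1 - x3) - y1 mod 41 = 10 * (19 - 21) - 15 = 6

2P = (21, 6)


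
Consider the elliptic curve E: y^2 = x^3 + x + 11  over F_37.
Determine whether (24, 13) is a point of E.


Check whether y^2 = x^3 + 1 x + 11 (mod 37) for (x, y) = (24, 13).
LHS: y^2 = 13^2 mod 37 = 21
RHS: x^3 + 1 x + 11 = 24^3 + 1*24 + 11 mod 37 = 21
LHS = RHS

Yes, on the curve


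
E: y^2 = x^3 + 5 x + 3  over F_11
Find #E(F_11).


For each x in F_11, count y with y^2 = x^3 + 5 x + 3 mod 11:
  x = 0: RHS = 3, y in [5, 6]  -> 2 point(s)
  x = 1: RHS = 9, y in [3, 8]  -> 2 point(s)
  x = 3: RHS = 1, y in [1, 10]  -> 2 point(s)
  x = 8: RHS = 5, y in [4, 7]  -> 2 point(s)
Affine points: 8. Add the point at infinity: total = 9.

#E(F_11) = 9


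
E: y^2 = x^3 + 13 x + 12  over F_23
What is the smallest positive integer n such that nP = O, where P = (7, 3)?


Compute successive multiples of P until we hit O:
  1P = (7, 3)
  2P = (2, 0)
  3P = (7, 20)
  4P = O

ord(P) = 4


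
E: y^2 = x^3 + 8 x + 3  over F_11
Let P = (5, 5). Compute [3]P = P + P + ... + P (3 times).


k = 3 = 11_2 (binary, LSB first: 11)
Double-and-add from P = (5, 5):
  bit 0 = 1: acc = O + (5, 5) = (5, 5)
  bit 1 = 1: acc = (5, 5) + (4, 0) = (5, 6)

3P = (5, 6)


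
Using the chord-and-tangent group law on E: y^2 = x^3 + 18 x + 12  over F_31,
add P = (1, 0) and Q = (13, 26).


P != Q, so use the chord formula.
s = (y2 - y1) / (x2 - x1) = (26) / (12) mod 31 = 28
x3 = s^2 - x1 - x2 mod 31 = 28^2 - 1 - 13 = 26
y3 = s (x1 - x3) - y1 mod 31 = 28 * (1 - 26) - 0 = 13

P + Q = (26, 13)


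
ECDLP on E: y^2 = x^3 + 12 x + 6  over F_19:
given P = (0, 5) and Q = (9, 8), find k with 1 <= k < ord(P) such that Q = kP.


Enumerate multiples of P until we hit Q = (9, 8):
  1P = (0, 5)
  2P = (6, 3)
  3P = (11, 5)
  4P = (8, 14)
  5P = (9, 11)
  6P = (2, 0)
  7P = (9, 8)
Match found at i = 7.

k = 7


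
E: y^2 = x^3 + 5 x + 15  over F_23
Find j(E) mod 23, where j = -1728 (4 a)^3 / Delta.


Delta = -16(4 a^3 + 27 b^2) mod 23 = 2
-1728 * (4 a)^3 = -1728 * (4*5)^3 mod 23 = 12
j = 12 * 2^(-1) mod 23 = 6

j = 6 (mod 23)


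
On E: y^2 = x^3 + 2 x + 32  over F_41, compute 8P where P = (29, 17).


k = 8 = 1000_2 (binary, LSB first: 0001)
Double-and-add from P = (29, 17):
  bit 0 = 0: acc unchanged = O
  bit 1 = 0: acc unchanged = O
  bit 2 = 0: acc unchanged = O
  bit 3 = 1: acc = O + (17, 31) = (17, 31)

8P = (17, 31)


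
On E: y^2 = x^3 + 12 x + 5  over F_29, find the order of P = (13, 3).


Compute successive multiples of P until we hit O:
  1P = (13, 3)
  2P = (25, 3)
  3P = (20, 26)
  4P = (21, 8)
  5P = (4, 28)
  6P = (19, 4)
  7P = (22, 10)
  8P = (10, 9)
  ... (continuing to 17P)
  17P = O

ord(P) = 17


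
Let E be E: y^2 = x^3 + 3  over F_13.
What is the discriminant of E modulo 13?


4 a^3 + 27 b^2 = 4*0^3 + 27*3^2 = 0 + 243 = 243
Delta = -16 * (243) = -3888
Delta mod 13 = 12

Delta = 12 (mod 13)


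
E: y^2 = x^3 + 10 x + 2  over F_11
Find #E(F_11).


For each x in F_11, count y with y^2 = x^3 + 10 x + 2 mod 11:
  x = 3: RHS = 4, y in [2, 9]  -> 2 point(s)
  x = 5: RHS = 1, y in [1, 10]  -> 2 point(s)
  x = 6: RHS = 3, y in [5, 6]  -> 2 point(s)
  x = 8: RHS = 0, y in [0]  -> 1 point(s)
Affine points: 7. Add the point at infinity: total = 8.

#E(F_11) = 8


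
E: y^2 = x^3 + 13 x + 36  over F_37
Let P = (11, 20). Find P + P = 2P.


Doubling: s = (3 x1^2 + a) / (2 y1)
s = (3*11^2 + 13) / (2*20) mod 37 = 2
x3 = s^2 - 2 x1 mod 37 = 2^2 - 2*11 = 19
y3 = s (x1 - x3) - y1 mod 37 = 2 * (11 - 19) - 20 = 1

2P = (19, 1)


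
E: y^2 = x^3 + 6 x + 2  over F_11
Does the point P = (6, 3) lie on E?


Check whether y^2 = x^3 + 6 x + 2 (mod 11) for (x, y) = (6, 3).
LHS: y^2 = 3^2 mod 11 = 9
RHS: x^3 + 6 x + 2 = 6^3 + 6*6 + 2 mod 11 = 1
LHS != RHS

No, not on the curve


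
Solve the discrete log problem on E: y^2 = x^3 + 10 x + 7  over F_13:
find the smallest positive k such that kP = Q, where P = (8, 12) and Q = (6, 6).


Enumerate multiples of P until we hit Q = (6, 6):
  1P = (8, 12)
  2P = (6, 7)
  3P = (2, 3)
  4P = (2, 10)
  5P = (6, 6)
Match found at i = 5.

k = 5


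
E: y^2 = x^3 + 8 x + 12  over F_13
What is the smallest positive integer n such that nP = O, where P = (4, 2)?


Compute successive multiples of P until we hit O:
  1P = (4, 2)
  2P = (6, 9)
  3P = (12, 9)
  4P = (0, 8)
  5P = (8, 4)
  6P = (11, 1)
  7P = (2, 7)
  8P = (10, 0)
  ... (continuing to 16P)
  16P = O

ord(P) = 16


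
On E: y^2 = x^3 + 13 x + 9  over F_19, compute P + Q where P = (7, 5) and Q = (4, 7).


P != Q, so use the chord formula.
s = (y2 - y1) / (x2 - x1) = (2) / (16) mod 19 = 12
x3 = s^2 - x1 - x2 mod 19 = 12^2 - 7 - 4 = 0
y3 = s (x1 - x3) - y1 mod 19 = 12 * (7 - 0) - 5 = 3

P + Q = (0, 3)


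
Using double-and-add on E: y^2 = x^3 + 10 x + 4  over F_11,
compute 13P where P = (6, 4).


k = 13 = 1101_2 (binary, LSB first: 1011)
Double-and-add from P = (6, 4):
  bit 0 = 1: acc = O + (6, 4) = (6, 4)
  bit 1 = 0: acc unchanged = (6, 4)
  bit 2 = 1: acc = (6, 4) + (9, 3) = (1, 9)
  bit 3 = 1: acc = (1, 9) + (4, 8) = (0, 9)

13P = (0, 9)


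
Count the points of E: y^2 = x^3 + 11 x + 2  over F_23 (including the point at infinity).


For each x in F_23, count y with y^2 = x^3 + 11 x + 2 mod 23:
  x = 0: RHS = 2, y in [5, 18]  -> 2 point(s)
  x = 2: RHS = 9, y in [3, 20]  -> 2 point(s)
  x = 3: RHS = 16, y in [4, 19]  -> 2 point(s)
  x = 4: RHS = 18, y in [8, 15]  -> 2 point(s)
  x = 6: RHS = 8, y in [10, 13]  -> 2 point(s)
  x = 7: RHS = 8, y in [10, 13]  -> 2 point(s)
  x = 8: RHS = 4, y in [2, 21]  -> 2 point(s)
  x = 9: RHS = 2, y in [5, 18]  -> 2 point(s)
  x = 10: RHS = 8, y in [10, 13]  -> 2 point(s)
  x = 14: RHS = 2, y in [5, 18]  -> 2 point(s)
  x = 15: RHS = 0, y in [0]  -> 1 point(s)
  x = 18: RHS = 6, y in [11, 12]  -> 2 point(s)
  x = 19: RHS = 9, y in [3, 20]  -> 2 point(s)
  x = 21: RHS = 18, y in [8, 15]  -> 2 point(s)
  x = 22: RHS = 13, y in [6, 17]  -> 2 point(s)
Affine points: 29. Add the point at infinity: total = 30.

#E(F_23) = 30


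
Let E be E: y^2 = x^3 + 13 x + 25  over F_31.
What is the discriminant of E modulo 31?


4 a^3 + 27 b^2 = 4*13^3 + 27*25^2 = 8788 + 16875 = 25663
Delta = -16 * (25663) = -410608
Delta mod 31 = 18

Delta = 18 (mod 31)


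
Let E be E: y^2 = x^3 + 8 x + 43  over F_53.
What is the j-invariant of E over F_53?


Delta = -16(4 a^3 + 27 b^2) mod 53 = 34
-1728 * (4 a)^3 = -1728 * (4*8)^3 mod 53 = 29
j = 29 * 34^(-1) mod 53 = 18

j = 18 (mod 53)


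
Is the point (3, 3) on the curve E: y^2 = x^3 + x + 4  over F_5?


Check whether y^2 = x^3 + 1 x + 4 (mod 5) for (x, y) = (3, 3).
LHS: y^2 = 3^2 mod 5 = 4
RHS: x^3 + 1 x + 4 = 3^3 + 1*3 + 4 mod 5 = 4
LHS = RHS

Yes, on the curve


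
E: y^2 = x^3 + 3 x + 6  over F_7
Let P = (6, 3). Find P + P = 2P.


Doubling: s = (3 x1^2 + a) / (2 y1)
s = (3*6^2 + 3) / (2*3) mod 7 = 1
x3 = s^2 - 2 x1 mod 7 = 1^2 - 2*6 = 3
y3 = s (x1 - x3) - y1 mod 7 = 1 * (6 - 3) - 3 = 0

2P = (3, 0)


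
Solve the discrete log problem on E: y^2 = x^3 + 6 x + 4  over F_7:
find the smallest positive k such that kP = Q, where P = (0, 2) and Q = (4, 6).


Enumerate multiples of P until we hit Q = (4, 6):
  1P = (0, 2)
  2P = (4, 6)
Match found at i = 2.

k = 2


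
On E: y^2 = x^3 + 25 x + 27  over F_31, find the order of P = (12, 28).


Compute successive multiples of P until we hit O:
  1P = (12, 28)
  2P = (26, 5)
  3P = (18, 4)
  4P = (17, 23)
  5P = (3, 25)
  6P = (23, 20)
  7P = (16, 20)
  8P = (7, 24)
  ... (continuing to 19P)
  19P = O

ord(P) = 19


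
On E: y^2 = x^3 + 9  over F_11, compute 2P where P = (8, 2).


Doubling: s = (3 x1^2 + a) / (2 y1)
s = (3*8^2 + 0) / (2*2) mod 11 = 4
x3 = s^2 - 2 x1 mod 11 = 4^2 - 2*8 = 0
y3 = s (x1 - x3) - y1 mod 11 = 4 * (8 - 0) - 2 = 8

2P = (0, 8)


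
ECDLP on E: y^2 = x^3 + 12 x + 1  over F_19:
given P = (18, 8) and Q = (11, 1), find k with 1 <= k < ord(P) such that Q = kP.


Enumerate multiples of P until we hit Q = (11, 1):
  1P = (18, 8)
  2P = (8, 18)
  3P = (13, 6)
  4P = (14, 5)
  5P = (3, 8)
  6P = (17, 11)
  7P = (12, 12)
  8P = (0, 18)
  9P = (6, 17)
  10P = (11, 1)
Match found at i = 10.

k = 10


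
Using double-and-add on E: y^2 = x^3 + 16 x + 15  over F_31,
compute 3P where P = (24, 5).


k = 3 = 11_2 (binary, LSB first: 11)
Double-and-add from P = (24, 5):
  bit 0 = 1: acc = O + (24, 5) = (24, 5)
  bit 1 = 1: acc = (24, 5) + (1, 1) = (14, 21)

3P = (14, 21)


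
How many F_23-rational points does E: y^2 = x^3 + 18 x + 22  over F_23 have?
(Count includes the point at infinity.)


For each x in F_23, count y with y^2 = x^3 + 18 x + 22 mod 23:
  x = 1: RHS = 18, y in [8, 15]  -> 2 point(s)
  x = 6: RHS = 1, y in [1, 22]  -> 2 point(s)
  x = 7: RHS = 8, y in [10, 13]  -> 2 point(s)
  x = 9: RHS = 16, y in [4, 19]  -> 2 point(s)
  x = 10: RHS = 6, y in [11, 12]  -> 2 point(s)
  x = 16: RHS = 13, y in [6, 17]  -> 2 point(s)
  x = 19: RHS = 1, y in [1, 22]  -> 2 point(s)
  x = 21: RHS = 1, y in [1, 22]  -> 2 point(s)
  x = 22: RHS = 3, y in [7, 16]  -> 2 point(s)
Affine points: 18. Add the point at infinity: total = 19.

#E(F_23) = 19


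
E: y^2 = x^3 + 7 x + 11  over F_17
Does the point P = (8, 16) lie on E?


Check whether y^2 = x^3 + 7 x + 11 (mod 17) for (x, y) = (8, 16).
LHS: y^2 = 16^2 mod 17 = 1
RHS: x^3 + 7 x + 11 = 8^3 + 7*8 + 11 mod 17 = 1
LHS = RHS

Yes, on the curve


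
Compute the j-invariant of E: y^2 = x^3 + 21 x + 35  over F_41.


Delta = -16(4 a^3 + 27 b^2) mod 41 = 20
-1728 * (4 a)^3 = -1728 * (4*21)^3 mod 41 = 34
j = 34 * 20^(-1) mod 41 = 14

j = 14 (mod 41)


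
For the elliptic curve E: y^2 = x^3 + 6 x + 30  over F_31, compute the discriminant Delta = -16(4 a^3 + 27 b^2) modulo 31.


4 a^3 + 27 b^2 = 4*6^3 + 27*30^2 = 864 + 24300 = 25164
Delta = -16 * (25164) = -402624
Delta mod 31 = 4

Delta = 4 (mod 31)


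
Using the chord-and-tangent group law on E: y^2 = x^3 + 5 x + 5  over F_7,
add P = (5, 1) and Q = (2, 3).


P != Q, so use the chord formula.
s = (y2 - y1) / (x2 - x1) = (2) / (4) mod 7 = 4
x3 = s^2 - x1 - x2 mod 7 = 4^2 - 5 - 2 = 2
y3 = s (x1 - x3) - y1 mod 7 = 4 * (5 - 2) - 1 = 4

P + Q = (2, 4)


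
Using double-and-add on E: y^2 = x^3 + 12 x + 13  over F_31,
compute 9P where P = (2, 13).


k = 9 = 1001_2 (binary, LSB first: 1001)
Double-and-add from P = (2, 13):
  bit 0 = 1: acc = O + (2, 13) = (2, 13)
  bit 1 = 0: acc unchanged = (2, 13)
  bit 2 = 0: acc unchanged = (2, 13)
  bit 3 = 1: acc = (2, 13) + (3, 13) = (26, 18)

9P = (26, 18)


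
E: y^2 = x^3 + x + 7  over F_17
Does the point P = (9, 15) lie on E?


Check whether y^2 = x^3 + 1 x + 7 (mod 17) for (x, y) = (9, 15).
LHS: y^2 = 15^2 mod 17 = 4
RHS: x^3 + 1 x + 7 = 9^3 + 1*9 + 7 mod 17 = 14
LHS != RHS

No, not on the curve


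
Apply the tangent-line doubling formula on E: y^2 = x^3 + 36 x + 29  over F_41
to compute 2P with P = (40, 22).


Doubling: s = (3 x1^2 + a) / (2 y1)
s = (3*40^2 + 36) / (2*22) mod 41 = 13
x3 = s^2 - 2 x1 mod 41 = 13^2 - 2*40 = 7
y3 = s (x1 - x3) - y1 mod 41 = 13 * (40 - 7) - 22 = 38

2P = (7, 38)


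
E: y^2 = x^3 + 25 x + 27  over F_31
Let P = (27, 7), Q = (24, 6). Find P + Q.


P != Q, so use the chord formula.
s = (y2 - y1) / (x2 - x1) = (30) / (28) mod 31 = 21
x3 = s^2 - x1 - x2 mod 31 = 21^2 - 27 - 24 = 18
y3 = s (x1 - x3) - y1 mod 31 = 21 * (27 - 18) - 7 = 27

P + Q = (18, 27)


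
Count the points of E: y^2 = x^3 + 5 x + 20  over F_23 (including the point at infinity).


For each x in F_23, count y with y^2 = x^3 + 5 x + 20 mod 23:
  x = 1: RHS = 3, y in [7, 16]  -> 2 point(s)
  x = 3: RHS = 16, y in [4, 19]  -> 2 point(s)
  x = 4: RHS = 12, y in [9, 14]  -> 2 point(s)
  x = 5: RHS = 9, y in [3, 20]  -> 2 point(s)
  x = 6: RHS = 13, y in [6, 17]  -> 2 point(s)
  x = 9: RHS = 12, y in [9, 14]  -> 2 point(s)
  x = 10: RHS = 12, y in [9, 14]  -> 2 point(s)
  x = 11: RHS = 3, y in [7, 16]  -> 2 point(s)
  x = 17: RHS = 4, y in [2, 21]  -> 2 point(s)
  x = 18: RHS = 8, y in [10, 13]  -> 2 point(s)
  x = 20: RHS = 1, y in [1, 22]  -> 2 point(s)
  x = 21: RHS = 2, y in [5, 18]  -> 2 point(s)
Affine points: 24. Add the point at infinity: total = 25.

#E(F_23) = 25


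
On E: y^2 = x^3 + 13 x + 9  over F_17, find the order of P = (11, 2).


Compute successive multiples of P until we hit O:
  1P = (11, 2)
  2P = (8, 8)
  3P = (2, 14)
  4P = (2, 3)
  5P = (8, 9)
  6P = (11, 15)
  7P = O

ord(P) = 7


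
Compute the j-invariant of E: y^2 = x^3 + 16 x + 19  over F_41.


Delta = -16(4 a^3 + 27 b^2) mod 41 = 22
-1728 * (4 a)^3 = -1728 * (4*16)^3 mod 41 = 19
j = 19 * 22^(-1) mod 41 = 40

j = 40 (mod 41)


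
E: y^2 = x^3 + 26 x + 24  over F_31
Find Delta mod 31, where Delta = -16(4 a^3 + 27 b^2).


4 a^3 + 27 b^2 = 4*26^3 + 27*24^2 = 70304 + 15552 = 85856
Delta = -16 * (85856) = -1373696
Delta mod 31 = 7

Delta = 7 (mod 31)


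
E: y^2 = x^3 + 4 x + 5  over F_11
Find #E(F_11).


For each x in F_11, count y with y^2 = x^3 + 4 x + 5 mod 11:
  x = 0: RHS = 5, y in [4, 7]  -> 2 point(s)
  x = 3: RHS = 0, y in [0]  -> 1 point(s)
  x = 6: RHS = 3, y in [5, 6]  -> 2 point(s)
  x = 9: RHS = 0, y in [0]  -> 1 point(s)
  x = 10: RHS = 0, y in [0]  -> 1 point(s)
Affine points: 7. Add the point at infinity: total = 8.

#E(F_11) = 8


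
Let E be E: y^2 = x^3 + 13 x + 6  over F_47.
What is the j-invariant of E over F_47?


Delta = -16(4 a^3 + 27 b^2) mod 47 = 21
-1728 * (4 a)^3 = -1728 * (4*13)^3 mod 47 = 12
j = 12 * 21^(-1) mod 47 = 14

j = 14 (mod 47)


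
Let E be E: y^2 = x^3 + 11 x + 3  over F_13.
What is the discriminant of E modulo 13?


4 a^3 + 27 b^2 = 4*11^3 + 27*3^2 = 5324 + 243 = 5567
Delta = -16 * (5567) = -89072
Delta mod 13 = 4

Delta = 4 (mod 13)


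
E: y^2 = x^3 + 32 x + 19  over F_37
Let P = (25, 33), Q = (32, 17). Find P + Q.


P != Q, so use the chord formula.
s = (y2 - y1) / (x2 - x1) = (21) / (7) mod 37 = 3
x3 = s^2 - x1 - x2 mod 37 = 3^2 - 25 - 32 = 26
y3 = s (x1 - x3) - y1 mod 37 = 3 * (25 - 26) - 33 = 1

P + Q = (26, 1)


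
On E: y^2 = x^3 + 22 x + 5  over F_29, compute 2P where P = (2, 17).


Doubling: s = (3 x1^2 + a) / (2 y1)
s = (3*2^2 + 22) / (2*17) mod 29 = 1
x3 = s^2 - 2 x1 mod 29 = 1^2 - 2*2 = 26
y3 = s (x1 - x3) - y1 mod 29 = 1 * (2 - 26) - 17 = 17

2P = (26, 17)


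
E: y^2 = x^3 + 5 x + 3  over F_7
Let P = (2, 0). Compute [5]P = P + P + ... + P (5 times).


k = 5 = 101_2 (binary, LSB first: 101)
Double-and-add from P = (2, 0):
  bit 0 = 1: acc = O + (2, 0) = (2, 0)
  bit 1 = 0: acc unchanged = (2, 0)
  bit 2 = 1: acc = (2, 0) + O = (2, 0)

5P = (2, 0)


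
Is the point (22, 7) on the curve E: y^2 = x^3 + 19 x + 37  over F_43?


Check whether y^2 = x^3 + 19 x + 37 (mod 43) for (x, y) = (22, 7).
LHS: y^2 = 7^2 mod 43 = 6
RHS: x^3 + 19 x + 37 = 22^3 + 19*22 + 37 mod 43 = 9
LHS != RHS

No, not on the curve


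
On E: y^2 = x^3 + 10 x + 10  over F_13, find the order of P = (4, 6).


Compute successive multiples of P until we hit O:
  1P = (4, 6)
  2P = (2, 8)
  3P = (8, 11)
  4P = (5, 9)
  5P = (0, 6)
  6P = (9, 7)
  7P = (12, 8)
  8P = (6, 0)
  ... (continuing to 16P)
  16P = O

ord(P) = 16


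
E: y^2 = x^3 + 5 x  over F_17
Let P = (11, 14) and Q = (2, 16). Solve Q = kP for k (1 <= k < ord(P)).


Enumerate multiples of P until we hit Q = (2, 16):
  1P = (11, 14)
  2P = (13, 1)
  3P = (14, 14)
  4P = (9, 3)
  5P = (6, 5)
  6P = (8, 5)
  7P = (7, 15)
  8P = (15, 4)
  9P = (10, 9)
  10P = (4, 4)
  11P = (3, 12)
  12P = (2, 1)
  13P = (0, 0)
  14P = (2, 16)
Match found at i = 14.

k = 14


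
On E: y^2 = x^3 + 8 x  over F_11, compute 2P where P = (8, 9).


k = 2 = 10_2 (binary, LSB first: 01)
Double-and-add from P = (8, 9):
  bit 0 = 0: acc unchanged = O
  bit 1 = 1: acc = O + (9, 8) = (9, 8)

2P = (9, 8)


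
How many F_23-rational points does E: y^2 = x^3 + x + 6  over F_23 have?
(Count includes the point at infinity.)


For each x in F_23, count y with y^2 = x^3 + 1 x + 6 mod 23:
  x = 0: RHS = 6, y in [11, 12]  -> 2 point(s)
  x = 1: RHS = 8, y in [10, 13]  -> 2 point(s)
  x = 2: RHS = 16, y in [4, 19]  -> 2 point(s)
  x = 3: RHS = 13, y in [6, 17]  -> 2 point(s)
  x = 9: RHS = 8, y in [10, 13]  -> 2 point(s)
  x = 10: RHS = 4, y in [2, 21]  -> 2 point(s)
  x = 13: RHS = 8, y in [10, 13]  -> 2 point(s)
  x = 14: RHS = 4, y in [2, 21]  -> 2 point(s)
  x = 16: RHS = 1, y in [1, 22]  -> 2 point(s)
  x = 22: RHS = 4, y in [2, 21]  -> 2 point(s)
Affine points: 20. Add the point at infinity: total = 21.

#E(F_23) = 21


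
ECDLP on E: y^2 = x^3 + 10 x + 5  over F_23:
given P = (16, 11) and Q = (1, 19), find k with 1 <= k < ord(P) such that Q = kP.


Enumerate multiples of P until we hit Q = (1, 19):
  1P = (16, 11)
  2P = (7, 2)
  3P = (1, 4)
  4P = (10, 1)
  5P = (10, 22)
  6P = (1, 19)
Match found at i = 6.

k = 6


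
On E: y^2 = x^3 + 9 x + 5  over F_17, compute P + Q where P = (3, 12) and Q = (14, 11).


P != Q, so use the chord formula.
s = (y2 - y1) / (x2 - x1) = (16) / (11) mod 17 = 3
x3 = s^2 - x1 - x2 mod 17 = 3^2 - 3 - 14 = 9
y3 = s (x1 - x3) - y1 mod 17 = 3 * (3 - 9) - 12 = 4

P + Q = (9, 4)


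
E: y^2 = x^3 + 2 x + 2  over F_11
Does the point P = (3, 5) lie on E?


Check whether y^2 = x^3 + 2 x + 2 (mod 11) for (x, y) = (3, 5).
LHS: y^2 = 5^2 mod 11 = 3
RHS: x^3 + 2 x + 2 = 3^3 + 2*3 + 2 mod 11 = 2
LHS != RHS

No, not on the curve


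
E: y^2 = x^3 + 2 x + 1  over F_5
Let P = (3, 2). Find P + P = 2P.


Doubling: s = (3 x1^2 + a) / (2 y1)
s = (3*3^2 + 2) / (2*2) mod 5 = 1
x3 = s^2 - 2 x1 mod 5 = 1^2 - 2*3 = 0
y3 = s (x1 - x3) - y1 mod 5 = 1 * (3 - 0) - 2 = 1

2P = (0, 1)


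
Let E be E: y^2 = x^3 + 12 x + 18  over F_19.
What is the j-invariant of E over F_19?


Delta = -16(4 a^3 + 27 b^2) mod 19 = 12
-1728 * (4 a)^3 = -1728 * (4*12)^3 mod 19 = 12
j = 12 * 12^(-1) mod 19 = 1

j = 1 (mod 19)


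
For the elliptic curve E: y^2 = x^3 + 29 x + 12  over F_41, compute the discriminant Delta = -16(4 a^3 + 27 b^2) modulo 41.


4 a^3 + 27 b^2 = 4*29^3 + 27*12^2 = 97556 + 3888 = 101444
Delta = -16 * (101444) = -1623104
Delta mod 41 = 4

Delta = 4 (mod 41)


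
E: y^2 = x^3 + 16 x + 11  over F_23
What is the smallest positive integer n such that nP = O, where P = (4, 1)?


Compute successive multiples of P until we hit O:
  1P = (4, 1)
  2P = (4, 22)
  3P = O

ord(P) = 3


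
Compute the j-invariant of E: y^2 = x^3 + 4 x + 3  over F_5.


Delta = -16(4 a^3 + 27 b^2) mod 5 = 1
-1728 * (4 a)^3 = -1728 * (4*4)^3 mod 5 = 2
j = 2 * 1^(-1) mod 5 = 2

j = 2 (mod 5)


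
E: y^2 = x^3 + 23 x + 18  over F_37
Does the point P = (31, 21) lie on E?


Check whether y^2 = x^3 + 23 x + 18 (mod 37) for (x, y) = (31, 21).
LHS: y^2 = 21^2 mod 37 = 34
RHS: x^3 + 23 x + 18 = 31^3 + 23*31 + 18 mod 37 = 34
LHS = RHS

Yes, on the curve


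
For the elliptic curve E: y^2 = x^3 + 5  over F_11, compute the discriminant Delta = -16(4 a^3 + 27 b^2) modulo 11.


4 a^3 + 27 b^2 = 4*0^3 + 27*5^2 = 0 + 675 = 675
Delta = -16 * (675) = -10800
Delta mod 11 = 2

Delta = 2 (mod 11)


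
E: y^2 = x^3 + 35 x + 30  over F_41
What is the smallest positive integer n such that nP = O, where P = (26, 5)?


Compute successive multiples of P until we hit O:
  1P = (26, 5)
  2P = (28, 17)
  3P = (23, 13)
  4P = (31, 22)
  5P = (30, 6)
  6P = (3, 11)
  7P = (3, 30)
  8P = (30, 35)
  ... (continuing to 13P)
  13P = O

ord(P) = 13


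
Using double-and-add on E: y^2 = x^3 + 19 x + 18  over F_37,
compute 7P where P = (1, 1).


k = 7 = 111_2 (binary, LSB first: 111)
Double-and-add from P = (1, 1):
  bit 0 = 1: acc = O + (1, 1) = (1, 1)
  bit 1 = 1: acc = (1, 1) + (8, 33) = (27, 7)
  bit 2 = 1: acc = (27, 7) + (20, 6) = (24, 4)

7P = (24, 4)


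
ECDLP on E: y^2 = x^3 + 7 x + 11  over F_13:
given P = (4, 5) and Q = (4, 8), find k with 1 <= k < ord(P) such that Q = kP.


Enumerate multiples of P until we hit Q = (4, 8):
  1P = (4, 5)
  2P = (6, 10)
  3P = (6, 3)
  4P = (4, 8)
Match found at i = 4.

k = 4


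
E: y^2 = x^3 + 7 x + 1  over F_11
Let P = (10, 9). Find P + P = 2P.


Doubling: s = (3 x1^2 + a) / (2 y1)
s = (3*10^2 + 7) / (2*9) mod 11 = 3
x3 = s^2 - 2 x1 mod 11 = 3^2 - 2*10 = 0
y3 = s (x1 - x3) - y1 mod 11 = 3 * (10 - 0) - 9 = 10

2P = (0, 10)


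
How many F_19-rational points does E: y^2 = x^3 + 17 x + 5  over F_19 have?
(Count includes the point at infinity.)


For each x in F_19, count y with y^2 = x^3 + 17 x + 5 mod 19:
  x = 0: RHS = 5, y in [9, 10]  -> 2 point(s)
  x = 1: RHS = 4, y in [2, 17]  -> 2 point(s)
  x = 2: RHS = 9, y in [3, 16]  -> 2 point(s)
  x = 3: RHS = 7, y in [8, 11]  -> 2 point(s)
  x = 4: RHS = 4, y in [2, 17]  -> 2 point(s)
  x = 5: RHS = 6, y in [5, 14]  -> 2 point(s)
  x = 6: RHS = 0, y in [0]  -> 1 point(s)
  x = 7: RHS = 11, y in [7, 12]  -> 2 point(s)
  x = 8: RHS = 7, y in [8, 11]  -> 2 point(s)
  x = 10: RHS = 16, y in [4, 15]  -> 2 point(s)
  x = 14: RHS = 4, y in [2, 17]  -> 2 point(s)
  x = 15: RHS = 6, y in [5, 14]  -> 2 point(s)
  x = 17: RHS = 1, y in [1, 18]  -> 2 point(s)
  x = 18: RHS = 6, y in [5, 14]  -> 2 point(s)
Affine points: 27. Add the point at infinity: total = 28.

#E(F_19) = 28


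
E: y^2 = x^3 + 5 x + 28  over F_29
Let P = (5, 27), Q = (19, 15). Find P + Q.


P != Q, so use the chord formula.
s = (y2 - y1) / (x2 - x1) = (17) / (14) mod 29 = 24
x3 = s^2 - x1 - x2 mod 29 = 24^2 - 5 - 19 = 1
y3 = s (x1 - x3) - y1 mod 29 = 24 * (5 - 1) - 27 = 11

P + Q = (1, 11)


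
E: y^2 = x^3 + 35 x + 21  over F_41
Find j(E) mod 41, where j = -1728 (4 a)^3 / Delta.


Delta = -16(4 a^3 + 27 b^2) mod 41 = 22
-1728 * (4 a)^3 = -1728 * (4*35)^3 mod 41 = 1
j = 1 * 22^(-1) mod 41 = 28

j = 28 (mod 41)


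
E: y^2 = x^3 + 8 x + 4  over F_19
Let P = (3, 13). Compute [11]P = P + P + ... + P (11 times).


k = 11 = 1011_2 (binary, LSB first: 1101)
Double-and-add from P = (3, 13):
  bit 0 = 1: acc = O + (3, 13) = (3, 13)
  bit 1 = 1: acc = (3, 13) + (0, 2) = (2, 16)
  bit 2 = 0: acc unchanged = (2, 16)
  bit 3 = 1: acc = (2, 16) + (12, 2) = (10, 18)

11P = (10, 18)


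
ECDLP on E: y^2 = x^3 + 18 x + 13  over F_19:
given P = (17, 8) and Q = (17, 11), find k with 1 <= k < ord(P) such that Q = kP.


Enumerate multiples of P until we hit Q = (17, 11):
  1P = (17, 8)
  2P = (9, 7)
  3P = (4, 15)
  4P = (2, 0)
  5P = (4, 4)
  6P = (9, 12)
  7P = (17, 11)
Match found at i = 7.

k = 7


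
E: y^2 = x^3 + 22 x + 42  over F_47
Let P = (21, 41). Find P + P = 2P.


Doubling: s = (3 x1^2 + a) / (2 y1)
s = (3*21^2 + 22) / (2*41) mod 47 = 25
x3 = s^2 - 2 x1 mod 47 = 25^2 - 2*21 = 19
y3 = s (x1 - x3) - y1 mod 47 = 25 * (21 - 19) - 41 = 9

2P = (19, 9)


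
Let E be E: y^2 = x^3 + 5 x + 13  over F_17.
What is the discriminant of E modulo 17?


4 a^3 + 27 b^2 = 4*5^3 + 27*13^2 = 500 + 4563 = 5063
Delta = -16 * (5063) = -81008
Delta mod 17 = 14

Delta = 14 (mod 17)


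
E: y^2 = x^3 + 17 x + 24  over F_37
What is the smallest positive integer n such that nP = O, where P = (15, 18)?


Compute successive multiples of P until we hit O:
  1P = (15, 18)
  2P = (17, 34)
  3P = (32, 31)
  4P = (24, 23)
  5P = (28, 20)
  6P = (3, 18)
  7P = (19, 19)
  8P = (10, 11)
  ... (continuing to 34P)
  34P = O

ord(P) = 34


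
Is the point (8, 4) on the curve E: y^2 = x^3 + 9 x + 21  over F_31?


Check whether y^2 = x^3 + 9 x + 21 (mod 31) for (x, y) = (8, 4).
LHS: y^2 = 4^2 mod 31 = 16
RHS: x^3 + 9 x + 21 = 8^3 + 9*8 + 21 mod 31 = 16
LHS = RHS

Yes, on the curve


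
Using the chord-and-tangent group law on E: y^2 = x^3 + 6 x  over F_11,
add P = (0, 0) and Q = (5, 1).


P != Q, so use the chord formula.
s = (y2 - y1) / (x2 - x1) = (1) / (5) mod 11 = 9
x3 = s^2 - x1 - x2 mod 11 = 9^2 - 0 - 5 = 10
y3 = s (x1 - x3) - y1 mod 11 = 9 * (0 - 10) - 0 = 9

P + Q = (10, 9)


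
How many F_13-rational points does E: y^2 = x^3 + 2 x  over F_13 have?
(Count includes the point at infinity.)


For each x in F_13, count y with y^2 = x^3 + 2 x + 0 mod 13:
  x = 0: RHS = 0, y in [0]  -> 1 point(s)
  x = 1: RHS = 3, y in [4, 9]  -> 2 point(s)
  x = 2: RHS = 12, y in [5, 8]  -> 2 point(s)
  x = 11: RHS = 1, y in [1, 12]  -> 2 point(s)
  x = 12: RHS = 10, y in [6, 7]  -> 2 point(s)
Affine points: 9. Add the point at infinity: total = 10.

#E(F_13) = 10
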